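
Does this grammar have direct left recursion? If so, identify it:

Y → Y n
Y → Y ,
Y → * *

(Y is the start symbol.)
Yes, Y is left-recursive

Direct left recursion occurs when N → N α for some non-terminal N (the right-hand side begins with the left-hand side itself).

Y → Y n: LEFT RECURSIVE (starts with Y)
Y → Y ,: LEFT RECURSIVE (starts with Y)
Y → * *: starts with '*'

The grammar has direct left recursion on: Y.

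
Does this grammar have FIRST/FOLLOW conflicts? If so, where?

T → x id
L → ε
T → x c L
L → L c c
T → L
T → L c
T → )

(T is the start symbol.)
A FIRST/FOLLOW conflict occurs when a non-terminal N has a nullable alternative N → β (β ⇒* ε) and another alternative N → α with FIRST(α) ∩ FOLLOW(N) ≠ ∅: on such a lookahead the parser cannot decide between expanding α and letting N vanish via β.

Nullable non-terminals: L, T.
FIRST sets used below: FIRST(L) = { 'c', ε }

L: nullable alternative(s) L → ε; FOLLOW(L) = { $, 'c' }
  L → ε: FIRST \ {ε} = { } — this is the only nullable alternative, skip
  L → L c c: FIRST \ {ε} = { 'c' } — overlaps FOLLOW(L) on { 'c' }: CONFLICT

T: nullable alternative(s) T → L; FOLLOW(T) = { $ }
  T → x id: FIRST \ {ε} = { 'x' } — disjoint from FOLLOW(T)
  T → x c L: FIRST \ {ε} = { 'x' } — disjoint from FOLLOW(T)
  T → L: FIRST \ {ε} = { 'c' } — this is the only nullable alternative, skip
  T → L c: FIRST \ {ε} = { 'c' } — disjoint from FOLLOW(T)
  T → ): FIRST \ {ε} = { ')' } — disjoint from FOLLOW(T)

So the grammar has 1 FIRST/FOLLOW conflict (marked CONFLICT above).

Answer: Yes. L → L c c with FOLLOW(L) on { 'c' }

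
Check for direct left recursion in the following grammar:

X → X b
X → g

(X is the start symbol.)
X → X b: LEFT RECURSIVE (starts with X)
X → g: starts with g

The grammar has direct left recursion on: X.

Answer: Yes, X is left-recursive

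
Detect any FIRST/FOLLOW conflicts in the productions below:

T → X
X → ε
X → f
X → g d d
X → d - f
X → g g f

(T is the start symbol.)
Nullable non-terminals: T, X.
T has a nullable alternative but only one production, so nothing to check.

X: nullable alternative(s) X → ε; FOLLOW(X) = { $ }
  X → ε: FIRST \ {ε} = { } — this is the only nullable alternative, skip
  X → f: FIRST \ {ε} = { 'f' } — disjoint from FOLLOW(X)
  X → g d d: FIRST \ {ε} = { 'g' } — disjoint from FOLLOW(X)
  X → d - f: FIRST \ {ε} = { 'd' } — disjoint from FOLLOW(X)
  X → g g f: FIRST \ {ε} = { 'g' } — disjoint from FOLLOW(X)

No FIRST/FOLLOW conflicts found.

Answer: No FIRST/FOLLOW conflicts.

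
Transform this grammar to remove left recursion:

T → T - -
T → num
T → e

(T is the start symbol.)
T is directly left-recursive. The standard transformation for
  A → A α₁ | ... | A α_m | β₁ | ... | β_n
is
  A  → β₁ A' | ... | β_n A'
  A' → α₁ A' | ... | α_m A' | ε

T → num becomes T → num T'
T → e becomes T → e T'
T → T - - becomes T' → - - T'
Add T' → ε

Resulting grammar:
T → num T'
T → e T'
T' → - - T'
T' → ε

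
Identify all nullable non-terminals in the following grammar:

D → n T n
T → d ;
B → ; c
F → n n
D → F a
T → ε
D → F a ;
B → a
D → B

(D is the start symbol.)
{ 'T' }

ε-productions: T → ε
So T is immediately nullable.
No further non-terminal can be added: every production for the remaining non-terminals contains a terminal or a non-nullable non-terminal.
Nullable = { 'T' }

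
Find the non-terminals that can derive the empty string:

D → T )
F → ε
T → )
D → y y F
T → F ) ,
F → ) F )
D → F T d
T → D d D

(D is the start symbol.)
ε-productions: F → ε
So F is immediately nullable.
No further non-terminal can be added: every production for the remaining non-terminals contains a terminal or a non-nullable non-terminal.
Nullable = { 'F' }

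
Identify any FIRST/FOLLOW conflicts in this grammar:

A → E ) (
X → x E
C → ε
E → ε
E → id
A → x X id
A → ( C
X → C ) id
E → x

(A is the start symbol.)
Yes. E → id with FOLLOW(E) on { 'id' }

Nullable non-terminals: C, E.
C has a nullable alternative but only one production, so nothing to check.

E: nullable alternative(s) E → ε; FOLLOW(E) = { ')', 'id' }
  E → ε: FIRST \ {ε} = { } — this is the only nullable alternative, skip
  E → id: FIRST \ {ε} = { 'id' } — overlaps FOLLOW(E) on { 'id' }: CONFLICT
  E → x: FIRST \ {ε} = { 'x' } — disjoint from FOLLOW(E)

A, X have no nullable alternative, so no FIRST/FOLLOW check is needed there.

So the grammar has 1 FIRST/FOLLOW conflict (marked CONFLICT above).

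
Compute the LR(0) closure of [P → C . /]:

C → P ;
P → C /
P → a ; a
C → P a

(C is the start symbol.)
To compute CLOSURE, for each item [A → α.Bβ] where B is a non-terminal, add [B → .γ] for all productions B → γ; repeat for the newly added items until nothing changes.

Start with: [P → C . /]
The dot precedes the terminal '/', so nothing is added.

CLOSURE = { [P → C . /] }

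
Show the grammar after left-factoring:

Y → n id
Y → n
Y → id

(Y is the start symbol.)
Left-factoring transforms A → αβ₁ | αβ₂ into A → αA' and A' → β₁ | β₂
(α is the longest common prefix among the alternatives). Repeat until
no nonterminal has two alternatives with a common prefix.

Round 1: Y has alternatives sharing prefix 'n'. Introduce Y': Y → n Y'
  Add: Y' → id
  Add: Y' → ε

No remaining common prefixes — done.

Resulting grammar:
Y → n Y'
Y' → id
Y' → ε
Y → id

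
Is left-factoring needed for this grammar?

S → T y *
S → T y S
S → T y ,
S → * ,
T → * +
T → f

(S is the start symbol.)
Left-factoring is needed when two productions for the same non-terminal
share a common prefix on the right-hand side.

Productions for S:
  S → T y *
  S → T y S
  S → T y ,
  S → * ,
Productions for T:
  T → * +
  T → f

Found common prefix 'T y' in productions for S

Answer: Yes, S has productions with common prefix 'T y'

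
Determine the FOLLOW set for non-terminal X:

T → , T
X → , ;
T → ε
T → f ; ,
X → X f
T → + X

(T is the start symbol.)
{ $, 'f' }

In X → X f: X is followed by f, add FIRST(f) \ {ε} = { 'f' }
In T → + X: X is at the end, add FOLLOW(T)

The FOLLOW sets referred to above (computed the same way, to a fixed point):
  FOLLOW(T) = { $ }

Taking the union: FOLLOW(X) = { $, 'f' }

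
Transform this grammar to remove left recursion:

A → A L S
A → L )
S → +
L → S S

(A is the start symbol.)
A is directly left-recursive. The standard transformation for
  A → A α₁ | ... | A α_m | β₁ | ... | β_n
is
  A  → β₁ A' | ... | β_n A'
  A' → α₁ A' | ... | α_m A' | ε

A → L ) becomes A → L ) A'
A → A L S becomes A' → L S A'
Add A' → ε

Productions for other non-terminals are unchanged:
  S → +
  L → S S

Resulting grammar:
A → L ) A'
A' → L S A'
A' → ε
S → +
L → S S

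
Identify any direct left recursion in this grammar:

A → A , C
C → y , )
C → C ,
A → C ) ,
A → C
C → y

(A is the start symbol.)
Yes, A, C are left-recursive

Direct left recursion occurs when N → N α for some non-terminal N (the right-hand side begins with the left-hand side itself).

A → A , C: LEFT RECURSIVE (starts with A)
C → y , ): starts with y
C → C ,: LEFT RECURSIVE (starts with C)
A → C ) ,: starts with C
A → C: starts with C
C → y: starts with y

The grammar has direct left recursion on: A, C.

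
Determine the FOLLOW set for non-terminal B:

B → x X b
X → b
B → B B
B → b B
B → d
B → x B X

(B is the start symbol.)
{ $, 'b', 'd', 'x' }

To compute FOLLOW(B), find every occurrence of B on a right-hand side N → α B β: add FIRST(β) \ {ε}, and if β is empty or nullable also add FOLLOW(N). Iterate to a fixed point.

B is the start symbol, so $ ∈ FOLLOW(B).
In B → B B: B is followed by B, add FIRST(B) \ {ε} = { 'b', 'd', 'x' }
In B → B B: B is at the end; this adds FOLLOW(B) to itself — nothing new
In B → b B: B is at the end; this adds FOLLOW(B) to itself — nothing new
In B → x B X: B is followed by X, add FIRST(X) \ {ε} = { 'b' }

Taking the union: FOLLOW(B) = { $, 'b', 'd', 'x' }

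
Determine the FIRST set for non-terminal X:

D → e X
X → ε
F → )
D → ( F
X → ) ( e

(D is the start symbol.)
{ ')', ε }

To compute FIRST(X), examine every production with X on the left-hand side, reading each right-hand side left to right until a non-nullable symbol is reached.

From X → ε:
  - ε-production, so ε ∈ FIRST(X)
From X → ) ( e:
  - ')' is a terminal: add ')' and stop

Collecting: FIRST(X) = { ')', ε }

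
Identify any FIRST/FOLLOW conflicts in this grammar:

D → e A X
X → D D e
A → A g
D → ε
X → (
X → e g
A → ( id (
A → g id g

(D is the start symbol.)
Yes. D → e A X with FOLLOW(D) on { 'e' }

A FIRST/FOLLOW conflict occurs when a non-terminal N has a nullable alternative N → β (β ⇒* ε) and another alternative N → α with FIRST(α) ∩ FOLLOW(N) ≠ ∅: on such a lookahead the parser cannot decide between expanding α and letting N vanish via β.

Nullable non-terminals: D.

D: nullable alternative(s) D → ε; FOLLOW(D) = { $, 'e' }
  D → e A X: FIRST \ {ε} = { 'e' } — overlaps FOLLOW(D) on { 'e' }: CONFLICT
  D → ε: FIRST \ {ε} = { } — this is the only nullable alternative, skip

A, X have no nullable alternative, so no FIRST/FOLLOW check is needed there.

So the grammar has 1 FIRST/FOLLOW conflict (marked CONFLICT above).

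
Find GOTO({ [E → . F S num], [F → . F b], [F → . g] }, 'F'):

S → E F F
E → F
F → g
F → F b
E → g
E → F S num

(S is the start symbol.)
{ [E → . F S num], [E → . F], [E → . g], [E → F . S num], [F → . F b], [F → . g], [F → F . b], [S → . E F F] }

GOTO(I, 'F') = CLOSURE({ [A → αX.β] : [A → α.Xβ] ∈ I, X = 'F' })

Items with dot before 'F', with the dot advanced:
  [E → . F S num] → [E → F . S num]
  [F → . F b] → [F → F . b]
Closure of the advanced items:
  [E → F . S num] has the dot before S: add [S → . E F F]
  [S → . E F F] has the dot before E: add [E → . F], [E → . g], [E → . F S num]
  [E → . F] has the dot before F: add [F → . g], [F → . F b]

GOTO = { [E → . F S num], [E → . F], [E → . g], [E → F . S num], [F → . F b], [F → . g], [F → F . b], [S → . E F F] }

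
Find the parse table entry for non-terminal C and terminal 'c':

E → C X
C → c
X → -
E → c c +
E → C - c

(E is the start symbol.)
C → c

To find M[C, 'c'], we find productions for C where 'c' is in the predict set (PREDICT(N → α) = (FIRST(α) \ {ε}) ∪ (FOLLOW(N) if α ⇒* ε)).

C → c: PREDICT = { 'c' }
  'c' is in predict set, so this production goes in M[C, 'c']

M[C, 'c'] = C → c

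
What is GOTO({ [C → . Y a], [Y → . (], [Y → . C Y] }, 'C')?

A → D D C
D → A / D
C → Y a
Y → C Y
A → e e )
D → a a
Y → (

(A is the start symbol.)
{ [C → . Y a], [Y → . (], [Y → . C Y], [Y → C . Y] }

GOTO(I, 'C') = CLOSURE({ [A → αX.β] : [A → α.Xβ] ∈ I, X = 'C' })

Items with dot before 'C', with the dot advanced:
  [Y → . C Y] → [Y → C . Y]
Closure of the advanced items:
  [Y → C . Y] has the dot before Y: add [Y → . C Y], [Y → . (]
  [Y → . C Y] has the dot before C: add [C → . Y a]

GOTO = { [C → . Y a], [Y → . (], [Y → . C Y], [Y → C . Y] }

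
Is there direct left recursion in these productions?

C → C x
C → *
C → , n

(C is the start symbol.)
Yes, C is left-recursive

Direct left recursion occurs when N → N α for some non-terminal N (the right-hand side begins with the left-hand side itself).

C → C x: LEFT RECURSIVE (starts with C)
C → *: starts with '*'
C → , n: starts with ','

The grammar has direct left recursion on: C.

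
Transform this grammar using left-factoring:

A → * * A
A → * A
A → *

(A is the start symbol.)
A → * A'
A' → * A
A' → A
A' → ε

Left-factoring transforms A → αβ₁ | αβ₂ into A → αA' and A' → β₁ | β₂
(α is the longest common prefix among the alternatives). Repeat until
no nonterminal has two alternatives with a common prefix.

Round 1: A has alternatives sharing prefix '*'. Introduce A': A → * A'
  Add: A' → * A
  Add: A' → A
  Add: A' → ε

No remaining common prefixes — done.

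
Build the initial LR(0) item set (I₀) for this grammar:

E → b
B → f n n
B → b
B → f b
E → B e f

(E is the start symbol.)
First, augment the grammar with E' → E
I₀ = CLOSURE({ [E' → . E] }):
  [E' → . E] has the dot before E: add [E → . b], [E → . B e f]
  [E → . B e f] has the dot before B: add [B → . f n n], [B → . b], [B → . f b]
No further items can be added.

I₀ = { [B → . b], [B → . f b], [B → . f n n], [E → . B e f], [E → . b], [E' → . E] }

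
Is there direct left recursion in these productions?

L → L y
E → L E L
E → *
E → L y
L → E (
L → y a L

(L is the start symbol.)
Direct left recursion occurs when N → N α for some non-terminal N (the right-hand side begins with the left-hand side itself).

L → L y: LEFT RECURSIVE (starts with L)
E → L E L: starts with L
E → *: starts with '*'
E → L y: starts with L
L → E (: starts with E
L → y a L: starts with y

The grammar has direct left recursion on: L.

Answer: Yes, L is left-recursive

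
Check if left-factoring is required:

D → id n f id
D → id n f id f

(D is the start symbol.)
Left-factoring is needed when two productions for the same non-terminal
share a common prefix on the right-hand side.

Productions for D:
  D → id n f id
  D → id n f id f

Found common prefix 'id n f id' in productions for D

Answer: Yes, D has productions with common prefix 'id n f id'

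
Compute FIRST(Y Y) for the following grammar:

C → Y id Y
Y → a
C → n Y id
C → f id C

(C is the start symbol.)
{ 'a' }

FIRST sets of the non-terminals involved (from the grammar, by fixed-point iteration):
  FIRST(Y) = { 'a' }

To compute FIRST(Y Y), process the symbols left to right:
Symbol Y is a non-terminal. Add FIRST(Y) \ {ε} = { 'a' }
Y is not nullable (ε ∉ FIRST(Y)), so stop here.
FIRST(Y Y) = { 'a' }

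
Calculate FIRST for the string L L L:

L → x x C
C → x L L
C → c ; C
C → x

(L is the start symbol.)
{ 'x' }

FIRST sets of the non-terminals involved (from the grammar, by fixed-point iteration):
  FIRST(L) = { 'x' }

To compute FIRST(L L L), process the symbols left to right:
Symbol L is a non-terminal. Add FIRST(L) \ {ε} = { 'x' }
L is not nullable (ε ∉ FIRST(L)), so stop here.
FIRST(L L L) = { 'x' }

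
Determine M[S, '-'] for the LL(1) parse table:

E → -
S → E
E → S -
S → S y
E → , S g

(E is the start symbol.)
S → E, S → S y

To find M[S, '-'], we find productions for S where '-' is in the predict set (PREDICT(N → α) = (FIRST(α) \ {ε}) ∪ (FOLLOW(N) if α ⇒* ε)).

Relevant sets:
  FIRST(E) = { ',', '-' }
  FIRST(S) = { ',', '-' }

S → E: PREDICT = { ',', '-' }
  '-' is in predict set, so this production goes in M[S, '-']
S → S y: PREDICT = { ',', '-' }
  '-' is in predict set, so this production goes in M[S, '-']

M[S, '-'] = S → E, S → S y  (a multiply-defined cell — the grammar is not LL(1))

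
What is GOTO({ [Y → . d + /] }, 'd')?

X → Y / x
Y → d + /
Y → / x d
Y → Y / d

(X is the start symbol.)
{ [Y → d . + /] }

GOTO(I, 'd') = CLOSURE({ [A → αX.β] : [A → α.Xβ] ∈ I, X = 'd' })

Items with dot before 'd', with the dot advanced:
  [Y → . d + /] → [Y → d . + /]
Closure adds nothing (no advanced item has the dot before a non-terminal).

GOTO = { [Y → d . + /] }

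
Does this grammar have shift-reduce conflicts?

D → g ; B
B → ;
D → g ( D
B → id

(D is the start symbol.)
Augment with D' → D and build the canonical LR(0) collection (I0 = CLOSURE({[D' → . D]}), then GOTO on every symbol after a dot until no new states appear). It has 9 states:
  I0: { [D → . g ( D], [D → . g ; B], [D' → . D] }  — shift
  I1: { [D' → D .] }  — accept
  I2: { [D → g . ( D], [D → g . ; B] }  — shift
  I3: { [D → . g ( D], [D → . g ; B], [D → g ( . D] }  — shift
  I4: { [B → . ;], [B → . id], [D → g ; . B] }  — shift
  I5: { [B → ; .] }  — reduce
  I6: { [D → g ; B .] }  — reduce
  I7: { [B → id .] }  — reduce
  I8: { [D → g ( D .] }  — reduce

No state contains both a complete item and a shift item.

Answer: No shift-reduce conflicts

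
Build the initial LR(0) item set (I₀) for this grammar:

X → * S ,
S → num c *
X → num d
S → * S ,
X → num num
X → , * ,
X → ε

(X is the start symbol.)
{ [X → . * S ,], [X → . , * ,], [X → . num d], [X → . num num], [X → .], [X' → . X] }

First, augment the grammar with X' → X
I₀ = CLOSURE({ [X' → . X] }):
  [X' → . X] has the dot before X: add [X → . * S ,], [X → . num d], [X → . num num], [X → . , * ,], [X → .]
No further items can be added.

I₀ = { [X → . * S ,], [X → . , * ,], [X → . num d], [X → . num num], [X → .], [X' → . X] }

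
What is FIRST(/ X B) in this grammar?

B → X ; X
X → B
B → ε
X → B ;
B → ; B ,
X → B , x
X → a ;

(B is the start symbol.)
To compute FIRST(/ X B), process the symbols left to right:
Symbol / is a terminal. Add '/' and stop.
FIRST(/ X B) = { '/' }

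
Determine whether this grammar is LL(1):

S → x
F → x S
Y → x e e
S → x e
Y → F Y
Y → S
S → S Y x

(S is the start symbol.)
No. Predict set conflict for S: { 'x' }

A grammar is LL(1) if for each non-terminal N with multiple productions, the predict sets of those productions are pairwise disjoint, where PREDICT(N → α) = (FIRST(α) \ {ε}) ∪ (FOLLOW(N) if α ⇒* ε).

Relevant sets:
  FIRST(S) = { 'x' }
  FIRST(F) = { 'x' }

For S:
  PREDICT(S → x) = { 'x' }
  PREDICT(S → x e) = { 'x' }
  PREDICT(S → S Y x) = { 'x' }
For Y:
  PREDICT(Y → x e e) = { 'x' }
  PREDICT(Y → F Y) = { 'x' }
  PREDICT(Y → S) = { 'x' }
F has a single production, so nothing to check there.

Conflict found: Predict set conflict for S: { 'x' }
The grammar is NOT LL(1).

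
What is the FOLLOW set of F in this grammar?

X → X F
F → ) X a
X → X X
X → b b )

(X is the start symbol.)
{ $, ')', 'a', 'b' }

To compute FOLLOW(F), find every occurrence of F on a right-hand side N → α F β: add FIRST(β) \ {ε}, and if β is empty or nullable also add FOLLOW(N). Iterate to a fixed point.

In X → X F: F is at the end, add FOLLOW(X)

The FOLLOW sets referred to above (computed the same way, to a fixed point):
  FOLLOW(X) = { $, ')', 'a', 'b' }

Taking the union: FOLLOW(F) = { $, ')', 'a', 'b' }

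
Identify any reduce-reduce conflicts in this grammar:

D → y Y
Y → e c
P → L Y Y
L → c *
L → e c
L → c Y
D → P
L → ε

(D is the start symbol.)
No reduce-reduce conflicts

Augment with D' → D and build the canonical LR(0) collection (I0 = CLOSURE({[D' → . D]}), then GOTO on every symbol after a dot until no new states appear). It has 15 states:
  I0: { [D → . P], [D → . y Y], [D' → . D], [L → . c *], [L → . c Y], [L → . e c], [L → .], [P → . L Y Y] }  — shift, reduce
  I1: { [D' → D .] }  — accept
  I2: { [P → L . Y Y], [Y → . e c] }  — shift
  I3: { [D → P .] }  — reduce
  I4: { [L → c . *], [L → c . Y], [Y → . e c] }  — shift
  I5: { [L → e . c] }  — shift
  I6: { [D → y . Y], [Y → . e c] }  — shift
  I7: { [D → y Y .] }  — reduce
  I8: { [Y → e . c] }  — shift
  I9: { [Y → e c .] }  — reduce
  I10: { [L → e c .] }  — reduce
  I11: { [L → c * .] }  — reduce
  I12: { [L → c Y .] }  — reduce
  I13: { [P → L Y . Y], [Y → . e c] }  — shift
  I14: { [P → L Y Y .] }  — reduce

No state contains more than one complete item.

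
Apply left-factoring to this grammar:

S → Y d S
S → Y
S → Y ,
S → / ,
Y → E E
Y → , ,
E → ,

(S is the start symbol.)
Left-factoring transforms A → αβ₁ | αβ₂ into A → αA' and A' → β₁ | β₂
(α is the longest common prefix among the alternatives). Repeat until
no nonterminal has two alternatives with a common prefix.

Round 1: S has alternatives sharing prefix 'Y'. Introduce S': S → Y S'
  Add: S' → d S
  Add: S' → ε
  Add: S' → ,

No remaining common prefixes — done.

Resulting grammar:
S → Y S'
S' → d S
S' → ε
S' → ,
S → / ,
Y → E E
Y → , ,
E → ,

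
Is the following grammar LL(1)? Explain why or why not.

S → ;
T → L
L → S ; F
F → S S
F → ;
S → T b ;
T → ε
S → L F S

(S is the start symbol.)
No. Predict set conflict for S: { ';' }

Relevant sets:
  FIRST(T) = { ';', 'b', ε }
  FIRST(L) = { ';', 'b' }
  FIRST(S) = { ';', 'b' }
  FOLLOW(T) = { 'b' }

For S:
  PREDICT(S → ';') = { ';' }
  PREDICT(S → T b ';') = { ';', 'b' }
  PREDICT(S → L F S) = { ';', 'b' }
For T:
  PREDICT(T → L) = { ';', 'b' }
  PREDICT(T → ε) = { 'b' }
For F:
  PREDICT(F → S S) = { ';', 'b' }
  PREDICT(F → ';') = { ';' }
L has a single production, so nothing to check there.

Conflict found: Predict set conflict for S: { ';' }
The grammar is NOT LL(1).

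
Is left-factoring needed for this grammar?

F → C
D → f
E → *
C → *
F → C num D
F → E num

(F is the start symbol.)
Left-factoring is needed when two productions for the same non-terminal
share a common prefix on the right-hand side.

Productions for F:
  F → C
  F → C num D
  F → E num

Found common prefix 'C' in productions for F

Answer: Yes, F has productions with common prefix 'C'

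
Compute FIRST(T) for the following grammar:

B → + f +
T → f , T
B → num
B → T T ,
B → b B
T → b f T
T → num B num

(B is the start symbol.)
{ 'b', 'f', 'num' }

From T → f , T:
  - f is a terminal: add 'f' and stop
From T → b f T:
  - b is a terminal: add 'b' and stop
From T → num B num:
  - num is a terminal: add 'num' and stop

Collecting: FIRST(T) = { 'b', 'f', 'num' }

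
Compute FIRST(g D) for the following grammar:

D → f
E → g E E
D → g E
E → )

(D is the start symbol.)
{ 'g' }

To compute FIRST(g D), process the symbols left to right:
Symbol g is a terminal. Add 'g' and stop.
FIRST(g D) = { 'g' }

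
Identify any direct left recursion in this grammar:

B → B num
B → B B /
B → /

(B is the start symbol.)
Direct left recursion occurs when N → N α for some non-terminal N (the right-hand side begins with the left-hand side itself).

B → B num: LEFT RECURSIVE (starts with B)
B → B B /: LEFT RECURSIVE (starts with B)
B → /: starts with '/'

The grammar has direct left recursion on: B.

Answer: Yes, B is left-recursive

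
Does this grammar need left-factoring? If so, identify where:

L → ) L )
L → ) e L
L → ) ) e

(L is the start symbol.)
Left-factoring is needed when two productions for the same non-terminal
share a common prefix on the right-hand side.

Productions for L:
  L → ) L )
  L → ) e L
  L → ) ) e

Found common prefix ')' in productions for L

Answer: Yes, L has productions with common prefix ')'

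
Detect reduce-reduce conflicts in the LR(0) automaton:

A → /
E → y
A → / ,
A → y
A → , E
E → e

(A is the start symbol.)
Augment with A' → A and build the canonical LR(0) collection (I0 = CLOSURE({[A' → . A]}), then GOTO on every symbol after a dot until no new states appear). It has 9 states:
  I0: { [A → . , E], [A → . / ,], [A → . /], [A → . y], [A' → . A] }  — shift
  I1: { [A → , . E], [E → . e], [E → . y] }  — shift
  I2: { [A → / . ,], [A → / .] }  — shift, reduce
  I3: { [A' → A .] }  — accept
  I4: { [A → y .] }  — reduce
  I5: { [A → / , .] }  — reduce
  I6: { [A → , E .] }  — reduce
  I7: { [E → e .] }  — reduce
  I8: { [E → y .] }  — reduce

No state contains more than one complete item.

Answer: No reduce-reduce conflicts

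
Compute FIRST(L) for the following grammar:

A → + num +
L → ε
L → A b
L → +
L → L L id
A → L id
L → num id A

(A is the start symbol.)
To compute FIRST(L), examine every production with L on the left-hand side, reading each right-hand side left to right until a non-nullable symbol is reached.

FIRST sets of the other non-terminals involved (by the same procedure, iterated to a fixed point):
  FIRST(A) = { '+', 'id', 'num' }

From L → ε:
  - ε-production, so ε ∈ FIRST(L)
From L → A b:
  - A is a non-terminal: add FIRST(A) \ {ε} = { '+', 'id', 'num' }
    A is not nullable, so stop
From L → +:
  - '+' is a terminal: add '+' and stop
From L → L L id:
  - L is the symbol being defined: contributes nothing new
    L is nullable, so continue to the next symbol
  - L is the symbol being defined: contributes nothing new
    L is nullable, so continue to the next symbol
  - id is a terminal: add 'id' and stop
From L → num id A:
  - num is a terminal: add 'num' and stop

Collecting: FIRST(L) = { '+', 'id', 'num', ε }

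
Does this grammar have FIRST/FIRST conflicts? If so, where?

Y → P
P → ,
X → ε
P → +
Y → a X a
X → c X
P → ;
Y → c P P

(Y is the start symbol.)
A FIRST/FIRST conflict occurs when two productions N → α and N → β for the same non-terminal have FIRST(α) ∩ FIRST(β) ≠ ∅ (with ε ∈ FIRST of a nullable right-hand side, so two nullable alternatives also conflict).

FIRST sets of the non-terminals at (or reachable through a nullable prefix from) the front of some alternative:
  FIRST(P) = { '+', ',', ';' }

Productions for Y:
  Y → P: FIRST = { '+', ',', ';' }
  Y → a X a: FIRST = { 'a' }
  Y → c P P: FIRST = { 'c' }
Productions for P:
  P → ,: FIRST = { ',' }
  P → +: FIRST = { '+' }
  P → ;: FIRST = { ';' }
Productions for X:
  X → ε: FIRST = { ε }
  X → c X: FIRST = { 'c' }

All alternatives of each non-terminal have pairwise disjoint FIRST sets.

Answer: No FIRST/FIRST conflicts.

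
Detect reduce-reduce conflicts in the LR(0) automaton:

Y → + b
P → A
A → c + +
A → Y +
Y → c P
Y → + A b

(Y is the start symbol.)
A reduce-reduce conflict occurs when an LR(0) state has two complete items [A → α .] and [B → β .] — both call for a reduction, and with no lookahead the parser cannot choose between them.

Augment with Y' → Y and build the canonical LR(0) collection (I0 = CLOSURE({[Y' → . Y]}), then GOTO on every symbol after a dot until no new states appear). It has 14 states:
  I0: { [Y → . + A b], [Y → . + b], [Y → . c P], [Y' → . Y] }  — shift
  I1: { [A → . Y +], [A → . c + +], [Y → + . A b], [Y → + . b], [Y → . + A b], [Y → . + b], [Y → . c P] }  — shift
  I2: { [Y' → Y .] }  — accept
  I3: { [A → . Y +], [A → . c + +], [P → . A], [Y → . + A b], [Y → . + b], [Y → . c P], [Y → c . P] }  — shift
  I4: { [P → A .] }  — reduce
  I5: { [Y → c P .] }  — reduce
  I6: { [A → Y . +] }  — shift
  I7: { [A → . Y +], [A → . c + +], [A → c . + +], [P → . A], [Y → . + A b], [Y → . + b], [Y → . c P], [Y → c . P] }  — shift
  I8: { [A → . Y +], [A → . c + +], [A → c + . +], [Y → + . A b], [Y → + . b], [Y → . + A b], [Y → . + b], [Y → . c P] }  — shift
  I9: { [A → . Y +], [A → . c + +], [A → c + + .], [Y → + . A b], [Y → + . b], [Y → . + A b], [Y → . + b], [Y → . c P] }  — shift, reduce
  I10: { [Y → + A . b] }  — shift
  I11: { [Y → + b .] }  — reduce
  I12: { [Y → + A b .] }  — reduce
  I13: { [A → Y + .] }  — reduce

No state contains more than one complete item.

Answer: No reduce-reduce conflicts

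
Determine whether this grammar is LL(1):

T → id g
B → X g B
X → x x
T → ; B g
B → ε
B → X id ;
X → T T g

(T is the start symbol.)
A grammar is LL(1) if for each non-terminal N with multiple productions, the predict sets of those productions are pairwise disjoint, where PREDICT(N → α) = (FIRST(α) \ {ε}) ∪ (FOLLOW(N) if α ⇒* ε).

Relevant sets:
  FIRST(X) = { ';', 'id', 'x' }
  FIRST(T) = { ';', 'id' }
  FOLLOW(B) = { 'g' }

For T:
  PREDICT(T → id g) = { 'id' }
  PREDICT(T → ';' B g) = { ';' }
For B:
  PREDICT(B → X g B) = { ';', 'id', 'x' }
  PREDICT(B → ε) = { 'g' }
  PREDICT(B → X id ';') = { ';', 'id', 'x' }
For X:
  PREDICT(X → x x) = { 'x' }
  PREDICT(X → T T g) = { ';', 'id' }

Conflict found: Predict set conflict for B: { ';', 'id', 'x' }
The grammar is NOT LL(1).

Answer: No. Predict set conflict for B: { ';', 'id', 'x' }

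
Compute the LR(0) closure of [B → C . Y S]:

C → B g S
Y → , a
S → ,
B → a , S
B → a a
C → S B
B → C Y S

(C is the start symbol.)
To compute CLOSURE, for each item [A → α.Bβ] where B is a non-terminal, add [B → .γ] for all productions B → γ; repeat for the newly added items until nothing changes.

Start with: [B → C . Y S]
  [B → C . Y S] has the dot before Y: add [Y → . , a]
No further items can be added.

CLOSURE = { [B → C . Y S], [Y → . , a] }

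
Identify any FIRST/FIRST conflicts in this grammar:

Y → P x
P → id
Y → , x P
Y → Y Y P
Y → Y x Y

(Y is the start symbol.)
FIRST sets of the non-terminals at (or reachable through a nullable prefix from) the front of some alternative:
  FIRST(P) = { 'id' }
  FIRST(Y) = { ',', 'id' }

Productions for Y:
  Y → P x: FIRST = { 'id' }
  Y → , x P: FIRST = { ',' }
  Y → Y Y P: FIRST = { ',', 'id' }
  Y → Y x Y: FIRST = { ',', 'id' }
P has only one production, so no FIRST/FIRST conflict is possible there.

Conflict for Y: Y → P x and Y → Y Y P
  Overlap: { 'id' }
Conflict for Y: Y → P x and Y → Y x Y
  Overlap: { 'id' }
Conflict for Y: Y → , x P and Y → Y Y P
  Overlap: { ',' }
Conflict for Y: Y → , x P and Y → Y x Y
  Overlap: { ',' }
Conflict for Y: Y → Y Y P and Y → Y x Y
  Overlap: { ',', 'id' }

Answer: Yes. Y → P x / Y → Y Y P on { 'id' }; Y → P x / Y → Y x Y on { 'id' }; Y → ',' x P / Y → Y Y P on { ',' }; Y → ',' x P / Y → Y x Y on { ',' }; Y → Y Y P / Y → Y x Y on { ',', 'id' }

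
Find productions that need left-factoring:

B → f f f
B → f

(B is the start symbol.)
Yes, B has productions with common prefix 'f'

Left-factoring is needed when two productions for the same non-terminal
share a common prefix on the right-hand side.

Productions for B:
  B → f f f
  B → f

Found common prefix 'f' in productions for B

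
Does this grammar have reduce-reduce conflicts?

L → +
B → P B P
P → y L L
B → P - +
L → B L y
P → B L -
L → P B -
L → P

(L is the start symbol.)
Yes — I13: [B → P B P .] vs [L → P .]

Augment with L' → L and build the canonical LR(0) collection (I0 = CLOSURE({[L' → . L]}), then GOTO on every symbol after a dot until no new states appear). It has 19 states:
  I0: { [B → . P - +], [B → . P B P], [L → . +], [L → . B L y], [L → . P B -], [L → . P], [L' → . L], [P → . B L -], [P → . y L L] }  — shift
  I1: { [L → + .] }  — reduce
  I2: { [B → . P - +], [B → . P B P], [L → . +], [L → . B L y], [L → . P B -], [L → . P], [L → B . L y], [P → . B L -], [P → . y L L], [P → B . L -] }  — shift
  I3: { [L' → L .] }  — accept
  I4: { [B → . P - +], [B → . P B P], [B → P . - +], [B → P . B P], [L → P . B -], [L → P .], [P → . B L -], [P → . y L L] }  — shift, reduce
  I5: { [B → . P - +], [B → . P B P], [L → . +], [L → . B L y], [L → . P B -], [L → . P], [P → . B L -], [P → . y L L], [P → y . L L] }  — shift
  I6: { [B → . P - +], [B → . P B P], [L → . +], [L → . B L y], [L → . P B -], [L → . P], [P → . B L -], [P → . y L L], [P → y L . L] }  — shift
  I7: { [P → y L L .] }  — reduce
  I8: { [B → P - . +] }  — shift
  I9: { [B → . P - +], [B → . P B P], [B → P B . P], [L → . +], [L → . B L y], [L → . P B -], [L → . P], [L → P B . -], [P → . B L -], [P → . y L L], [P → B . L -] }  — shift
  I10: { [B → . P - +], [B → . P B P], [B → P . - +], [B → P . B P], [P → . B L -], [P → . y L L] }  — shift
  I11: { [B → . P - +], [B → . P B P], [B → P B . P], [L → . +], [L → . B L y], [L → . P B -], [L → . P], [P → . B L -], [P → . y L L], [P → B . L -] }  — shift
  I12: { [P → B L . -] }  — shift
  I13: { [B → . P - +], [B → . P B P], [B → P . - +], [B → P . B P], [B → P B P .], [L → P . B -], [L → P .], [P → . B L -], [P → . y L L] }  — shift, 2 reduces
  I14: { [P → B L - .] }  — reduce
  I15: { [L → P B - .] }  — reduce
  I16: { [B → P - + .] }  — reduce
  I17: { [L → B L . y], [P → B L . -] }  — shift
  I18: { [L → B L y .] }  — reduce

I13 contains complete items [B → P B P .], [L → P .] — reduce-reduce conflict.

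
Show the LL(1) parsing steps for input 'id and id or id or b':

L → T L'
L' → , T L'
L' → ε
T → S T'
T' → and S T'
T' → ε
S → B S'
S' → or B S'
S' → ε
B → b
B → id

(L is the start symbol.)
LL(1) parsing maintains a stack (initially the start symbol over $) and the input. At each step: if the stack top is a terminal, match it against the current input token; if it is a non-terminal N, replace it with the RHS of M[N, lookahead] (the unique production whose predict set contains the lookahead).

Stack is shown with the top on the left.

Stack            Input                   Action
-----------------------------------------------
L $              id and id or id or b $  output L → T L'
T L' $           id and id or id or b $  output T → S T'
S T' L' $        id and id or id or b $  output S → B S'
B S' T' L' $     id and id or id or b $  output B → id
id S' T' L' $    id and id or id or b $  match 'id'
S' T' L' $       and id or id or b $     output S' → ε
T' L' $          and id or id or b $     output T' → and S T'
and S T' L' $    and id or id or b $     match 'and'
S T' L' $        id or id or b $         output S → B S'
B S' T' L' $     id or id or b $         output B → id
id S' T' L' $    id or id or b $         match 'id'
S' T' L' $       or id or b $            output S' → or B S'
or B S' T' L' $  or id or b $            match 'or'
B S' T' L' $     id or b $               output B → id
id S' T' L' $    id or b $               match 'id'
S' T' L' $       or b $                  output S' → or B S'
or B S' T' L' $  or b $                  match 'or'
B S' T' L' $     b $                     output B → b
b S' T' L' $     b $                     match 'b'
S' T' L' $       $                       output S' → ε
T' L' $          $                       output T' → ε
L' $             $                       output L' → ε
$                $                       accept

The string is accepted.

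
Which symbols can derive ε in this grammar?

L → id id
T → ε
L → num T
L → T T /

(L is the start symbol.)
{ 'T' }

ε-productions: T → ε
So T is immediately nullable.
No further non-terminal can be added: every production for the remaining non-terminals contains a terminal or a non-nullable non-terminal.
Nullable = { 'T' }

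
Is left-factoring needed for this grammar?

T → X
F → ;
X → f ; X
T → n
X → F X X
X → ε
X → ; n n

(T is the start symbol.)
No, left-factoring is not needed

Left-factoring is needed when two productions for the same non-terminal
share a common prefix on the right-hand side.

Productions for T:
  T → X
  T → n
Productions for X:
  X → f ; X
  X → F X X
  X → ε
  X → ; n n

No common prefixes found.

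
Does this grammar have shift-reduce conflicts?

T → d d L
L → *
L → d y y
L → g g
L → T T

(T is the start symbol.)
A shift-reduce conflict occurs when an LR(0) state has both:
  - a complete (reduce) item [A → α .] (dot at the end), and
  - a shift item [B → β . c γ] (dot before a terminal).

Augment with T' → T and build the canonical LR(0) collection (I0 = CLOSURE({[T' → . T]}), then GOTO on every symbol after a dot until no new states appear). It has 13 states:
  I0: { [T → . d d L], [T' → . T] }  — shift
  I1: { [T' → T .] }  — accept
  I2: { [T → d . d L] }  — shift
  I3: { [L → . *], [L → . T T], [L → . d y y], [L → . g g], [T → . d d L], [T → d d . L] }  — shift
  I4: { [L → * .] }  — reduce
  I5: { [T → d d L .] }  — reduce
  I6: { [L → T . T], [T → . d d L] }  — shift
  I7: { [L → d . y y], [T → d . d L] }  — shift
  I8: { [L → g . g] }  — shift
  I9: { [L → g g .] }  — reduce
  I10: { [L → d y . y] }  — shift
  I11: { [L → d y y .] }  — reduce
  I12: { [L → T T .] }  — reduce

No state contains both a complete item and a shift item.

Answer: No shift-reduce conflicts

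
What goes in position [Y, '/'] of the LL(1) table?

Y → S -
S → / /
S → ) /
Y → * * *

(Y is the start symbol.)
Y → S -

To find M[Y, '/'], we find productions for Y where '/' is in the predict set (PREDICT(N → α) = (FIRST(α) \ {ε}) ∪ (FOLLOW(N) if α ⇒* ε)).

Relevant sets:
  FIRST(S) = { ')', '/' }

Y → S -: PREDICT = { ')', '/' }
  '/' is in predict set, so this production goes in M[Y, '/']
Y → * * *: PREDICT = { '*' }

M[Y, '/'] = Y → S -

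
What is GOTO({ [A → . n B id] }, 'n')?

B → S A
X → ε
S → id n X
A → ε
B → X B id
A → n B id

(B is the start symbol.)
GOTO(I, 'n') = CLOSURE({ [A → αX.β] : [A → α.Xβ] ∈ I, X = 'n' })

Items with dot before 'n', with the dot advanced:
  [A → . n B id] → [A → n . B id]
Closure of the advanced items:
  [A → n . B id] has the dot before B: add [B → . S A], [B → . X B id]
  [B → . S A] has the dot before S: add [S → . id n X]
  [B → . X B id] has the dot before X: add [X → .]

GOTO = { [A → n . B id], [B → . S A], [B → . X B id], [S → . id n X], [X → .] }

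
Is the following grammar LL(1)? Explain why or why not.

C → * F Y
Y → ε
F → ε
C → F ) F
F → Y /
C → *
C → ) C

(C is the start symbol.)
A grammar is LL(1) if for each non-terminal N with multiple productions, the predict sets of those productions are pairwise disjoint, where PREDICT(N → α) = (FIRST(α) \ {ε}) ∪ (FOLLOW(N) if α ⇒* ε).

Relevant sets:
  FIRST(F) = { '/', ε }
  FIRST(Y) = { ε }
  FOLLOW(F) = { $, ')' }

For C:
  PREDICT(C → '*' F Y) = { '*' }
  PREDICT(C → F ')' F) = { ')', '/' }
  PREDICT(C → '*') = { '*' }
  PREDICT(C → ')' C) = { ')' }
For F:
  PREDICT(F → ε) = { $, ')' }
  PREDICT(F → Y '/') = { '/' }
Y has a single production, so nothing to check there.

Conflict found: Predict set conflict for C: { '*' }
The grammar is NOT LL(1).

Answer: No. Predict set conflict for C: { '*' }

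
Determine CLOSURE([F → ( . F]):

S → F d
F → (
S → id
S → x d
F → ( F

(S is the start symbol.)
{ [F → ( . F], [F → . ( F], [F → . (] }

To compute CLOSURE, for each item [A → α.Bβ] where B is a non-terminal, add [B → .γ] for all productions B → γ; repeat for the newly added items until nothing changes.

Start with: [F → ( . F]
  [F → ( . F] has the dot before F: add [F → . (], [F → . ( F]
No further items can be added.

CLOSURE = { [F → ( . F], [F → . ( F], [F → . (] }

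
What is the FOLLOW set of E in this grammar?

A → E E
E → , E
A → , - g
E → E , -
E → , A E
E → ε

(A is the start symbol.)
{ $, ',' }

To compute FOLLOW(E), find every occurrence of E on a right-hand side N → α E β: add FIRST(β) \ {ε}, and if β is empty or nullable also add FOLLOW(N). Iterate to a fixed point.

In A → E E: E is followed by E, add FIRST(E) \ {ε} = { ',' }
  E is nullable, so also add FOLLOW(A)
In A → E E: E is at the end, add FOLLOW(A)
In E → , E: E is at the end; this adds FOLLOW(E) to itself — nothing new
In E → E , -: E is followed by ',' '-', add FIRST(',' '-') \ {ε} = { ',' }
In E → , A E: E is at the end; this adds FOLLOW(E) to itself — nothing new

The FOLLOW sets referred to above (computed the same way, to a fixed point):
  FOLLOW(A) = { $, ',' }

Taking the union: FOLLOW(E) = { $, ',' }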